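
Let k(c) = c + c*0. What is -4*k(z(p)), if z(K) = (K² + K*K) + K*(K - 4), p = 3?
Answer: -60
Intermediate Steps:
z(K) = 2*K² + K*(-4 + K) (z(K) = (K² + K²) + K*(-4 + K) = 2*K² + K*(-4 + K))
k(c) = c (k(c) = c + 0 = c)
-4*k(z(p)) = -12*(-4 + 3*3) = -12*(-4 + 9) = -12*5 = -4*15 = -60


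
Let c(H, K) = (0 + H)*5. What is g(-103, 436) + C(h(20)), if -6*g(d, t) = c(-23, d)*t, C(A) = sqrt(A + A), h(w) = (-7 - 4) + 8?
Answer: 25070/3 + I*sqrt(6) ≈ 8356.7 + 2.4495*I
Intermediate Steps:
h(w) = -3 (h(w) = -11 + 8 = -3)
c(H, K) = 5*H (c(H, K) = H*5 = 5*H)
C(A) = sqrt(2)*sqrt(A) (C(A) = sqrt(2*A) = sqrt(2)*sqrt(A))
g(d, t) = 115*t/6 (g(d, t) = -5*(-23)*t/6 = -(-115)*t/6 = 115*t/6)
g(-103, 436) + C(h(20)) = (115/6)*436 + sqrt(2)*sqrt(-3) = 25070/3 + sqrt(2)*(I*sqrt(3)) = 25070/3 + I*sqrt(6)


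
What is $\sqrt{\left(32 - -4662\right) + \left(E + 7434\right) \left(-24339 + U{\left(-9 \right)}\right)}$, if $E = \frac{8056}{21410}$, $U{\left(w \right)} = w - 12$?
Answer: $\frac{i \sqrt{830125777320682}}{2141} \approx 13457.0 i$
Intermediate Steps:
$U{\left(w \right)} = -12 + w$
$E = \frac{4028}{10705}$ ($E = 8056 \cdot \frac{1}{21410} = \frac{4028}{10705} \approx 0.37627$)
$\sqrt{\left(32 - -4662\right) + \left(E + 7434\right) \left(-24339 + U{\left(-9 \right)}\right)} = \sqrt{\left(32 - -4662\right) + \left(\frac{4028}{10705} + 7434\right) \left(-24339 - 21\right)} = \sqrt{\left(32 + 4662\right) + \frac{79584998 \left(-24339 - 21\right)}{10705}} = \sqrt{4694 + \frac{79584998}{10705} \left(-24360\right)} = \sqrt{4694 - \frac{387738110256}{2141}} = \sqrt{- \frac{387728060402}{2141}} = \frac{i \sqrt{830125777320682}}{2141}$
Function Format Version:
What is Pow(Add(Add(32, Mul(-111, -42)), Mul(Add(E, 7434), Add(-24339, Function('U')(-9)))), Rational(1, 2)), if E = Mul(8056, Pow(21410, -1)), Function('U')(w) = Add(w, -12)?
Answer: Mul(Rational(1, 2141), I, Pow(830125777320682, Rational(1, 2))) ≈ Mul(13457., I)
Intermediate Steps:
Function('U')(w) = Add(-12, w)
E = Rational(4028, 10705) (E = Mul(8056, Rational(1, 21410)) = Rational(4028, 10705) ≈ 0.37627)
Pow(Add(Add(32, Mul(-111, -42)), Mul(Add(E, 7434), Add(-24339, Function('U')(-9)))), Rational(1, 2)) = Pow(Add(Add(32, Mul(-111, -42)), Mul(Add(Rational(4028, 10705), 7434), Add(-24339, Add(-12, -9)))), Rational(1, 2)) = Pow(Add(Add(32, 4662), Mul(Rational(79584998, 10705), Add(-24339, -21))), Rational(1, 2)) = Pow(Add(4694, Mul(Rational(79584998, 10705), -24360)), Rational(1, 2)) = Pow(Add(4694, Rational(-387738110256, 2141)), Rational(1, 2)) = Pow(Rational(-387728060402, 2141), Rational(1, 2)) = Mul(Rational(1, 2141), I, Pow(830125777320682, Rational(1, 2)))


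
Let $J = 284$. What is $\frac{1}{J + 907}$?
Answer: $\frac{1}{1191} \approx 0.00083963$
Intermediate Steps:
$\frac{1}{J + 907} = \frac{1}{284 + 907} = \frac{1}{1191}$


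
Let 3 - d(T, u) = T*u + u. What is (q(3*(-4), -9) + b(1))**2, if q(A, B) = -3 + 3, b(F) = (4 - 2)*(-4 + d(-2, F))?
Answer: 0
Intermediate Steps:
d(T, u) = 3 - u - T*u (d(T, u) = 3 - (T*u + u) = 3 - (u + T*u) = 3 + (-u - T*u) = 3 - u - T*u)
b(F) = -2 + 2*F (b(F) = (4 - 2)*(-4 + (3 - F - 1*(-2)*F)) = 2*(-4 + (3 - F + 2*F)) = 2*(-4 + (3 + F)) = 2*(-1 + F) = -2 + 2*F)
q(A, B) = 0
(q(3*(-4), -9) + b(1))**2 = (0 + (-2 + 2*1))**2 = (0 + (-2 + 2))**2 = (0 + 0)**2 = 0**2 = 0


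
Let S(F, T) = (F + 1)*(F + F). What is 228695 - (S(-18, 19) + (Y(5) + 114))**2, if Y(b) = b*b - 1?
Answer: -333805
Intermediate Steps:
Y(b) = -1 + b**2 (Y(b) = b**2 - 1 = -1 + b**2)
S(F, T) = 2*F*(1 + F) (S(F, T) = (1 + F)*(2*F) = 2*F*(1 + F))
228695 - (S(-18, 19) + (Y(5) + 114))**2 = 228695 - (2*(-18)*(1 - 18) + ((-1 + 5**2) + 114))**2 = 228695 - (2*(-18)*(-17) + ((-1 + 25) + 114))**2 = 228695 - (612 + (24 + 114))**2 = 228695 - (612 + 138)**2 = 228695 - 1*750**2 = 228695 - 1*562500 = 228695 - 562500 = -333805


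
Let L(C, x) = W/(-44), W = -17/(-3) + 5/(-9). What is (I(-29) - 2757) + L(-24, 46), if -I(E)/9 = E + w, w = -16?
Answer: -465719/198 ≈ -2352.1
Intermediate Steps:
I(E) = 144 - 9*E (I(E) = -9*(E - 16) = -9*(-16 + E) = 144 - 9*E)
W = 46/9 (W = -17*(-1/3) + 5*(-1/9) = 17/3 - 5/9 = 46/9 ≈ 5.1111)
L(C, x) = -23/198 (L(C, x) = (46/9)/(-44) = (46/9)*(-1/44) = -23/198)
(I(-29) - 2757) + L(-24, 46) = ((144 - 9*(-29)) - 2757) - 23/198 = ((144 + 261) - 2757) - 23/198 = (405 - 2757) - 23/198 = -2352 - 23/198 = -465719/198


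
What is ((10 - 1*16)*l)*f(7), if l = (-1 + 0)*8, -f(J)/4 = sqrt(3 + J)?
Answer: -192*sqrt(10) ≈ -607.16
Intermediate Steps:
f(J) = -4*sqrt(3 + J)
l = -8 (l = -1*8 = -8)
((10 - 1*16)*l)*f(7) = ((10 - 1*16)*(-8))*(-4*sqrt(3 + 7)) = ((10 - 16)*(-8))*(-4*sqrt(10)) = (-6*(-8))*(-4*sqrt(10)) = 48*(-4*sqrt(10)) = -192*sqrt(10)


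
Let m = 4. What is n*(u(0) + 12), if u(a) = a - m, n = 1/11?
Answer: 8/11 ≈ 0.72727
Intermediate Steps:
n = 1/11 ≈ 0.090909
u(a) = -4 + a (u(a) = a - 1*4 = a - 4 = -4 + a)
n*(u(0) + 12) = ((-4 + 0) + 12)/11 = (-4 + 12)/11 = (1/11)*8 = 8/11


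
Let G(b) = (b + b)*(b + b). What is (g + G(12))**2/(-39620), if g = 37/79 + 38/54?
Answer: -378906726916/45064669545 ≈ -8.4081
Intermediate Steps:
g = 2500/2133 (g = 37*(1/79) + 38*(1/54) = 37/79 + 19/27 = 2500/2133 ≈ 1.1721)
G(b) = 4*b**2 (G(b) = (2*b)*(2*b) = 4*b**2)
(g + G(12))**2/(-39620) = (2500/2133 + 4*12**2)**2/(-39620) = (2500/2133 + 4*144)**2*(-1/39620) = (2500/2133 + 576)**2*(-1/39620) = (1231108/2133)**2*(-1/39620) = (1515626907664/4549689)*(-1/39620) = -378906726916/45064669545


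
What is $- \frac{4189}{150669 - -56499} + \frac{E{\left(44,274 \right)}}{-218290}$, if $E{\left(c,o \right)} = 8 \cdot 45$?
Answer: $- \frac{1191563}{54485184} \approx -0.021869$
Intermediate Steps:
$E{\left(c,o \right)} = 360$
$- \frac{4189}{150669 - -56499} + \frac{E{\left(44,274 \right)}}{-218290} = - \frac{4189}{150669 - -56499} + \frac{360}{-218290} = - \frac{4189}{150669 + 56499} + 360 \left(- \frac{1}{218290}\right) = - \frac{4189}{207168} - \frac{36}{21829} = - \frac{1191563}{54485184}$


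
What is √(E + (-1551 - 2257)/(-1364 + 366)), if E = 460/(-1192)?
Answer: √75839060914/148702 ≈ 1.8520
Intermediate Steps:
E = -115/298 (E = 460*(-1/1192) = -115/298 ≈ -0.38591)
√(E + (-1551 - 2257)/(-1364 + 366)) = √(-115/298 + (-1551 - 2257)/(-1364 + 366)) = √(-115/298 - 3808/(-998)) = √(-115/298 - 3808*(-1/998)) = √(-115/298 + 1904/499) = √(510007/148702) = √75839060914/148702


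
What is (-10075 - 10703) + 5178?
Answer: -15600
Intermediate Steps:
(-10075 - 10703) + 5178 = -20778 + 5178 = -15600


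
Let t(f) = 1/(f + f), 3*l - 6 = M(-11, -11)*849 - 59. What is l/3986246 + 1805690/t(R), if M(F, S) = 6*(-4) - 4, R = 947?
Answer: 40898607234778855/11958738 ≈ 3.4200e+9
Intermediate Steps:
M(F, S) = -28 (M(F, S) = -24 - 4 = -28)
l = -23825/3 (l = 2 + (-28*849 - 59)/3 = 2 + (-23772 - 59)/3 = 2 + (1/3)*(-23831) = 2 - 23831/3 = -23825/3 ≈ -7941.7)
t(f) = 1/(2*f)
l/3986246 + 1805690/t(R) = -23825/3/3986246 + 1805690/(((1/2)/947)) = -23825/3*1/3986246 + 1805690/(((1/2)*(1/947))) = -23825/11958738 + 1805690/(1/1894) = -23825/11958738 + 1805690*1894 = -23825/11958738 + 3419976860 = 40898607234778855/11958738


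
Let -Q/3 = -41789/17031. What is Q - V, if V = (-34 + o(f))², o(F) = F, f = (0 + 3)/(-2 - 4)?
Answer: -26861041/22708 ≈ -1182.9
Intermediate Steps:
f = -½ (f = 3/(-6) = 3*(-⅙) = -½ ≈ -0.50000)
Q = 41789/5677 (Q = -(-125367)/17031 = -3*(-41789/17031) = 41789/5677 ≈ 7.3611)
V = 4761/4 (V = (-34 - ½)² = (-69/2)² = 4761/4 ≈ 1190.3)
Q - V = 41789/5677 - 1*4761/4 = 41789/5677 - 4761/4 = -26861041/22708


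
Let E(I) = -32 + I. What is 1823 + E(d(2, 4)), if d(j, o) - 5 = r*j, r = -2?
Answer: 1792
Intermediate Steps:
d(j, o) = 5 - 2*j
1823 + E(d(2, 4)) = 1823 + (-32 + (5 - 2*2)) = 1823 + (-32 + (5 - 4)) = 1823 + (-32 + 1) = 1823 - 31 = 1792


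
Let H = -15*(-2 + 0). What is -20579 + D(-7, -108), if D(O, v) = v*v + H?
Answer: -8885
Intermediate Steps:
H = 30 (H = -15*(-2) = 30)
D(O, v) = 30 + v² (D(O, v) = v*v + 30 = v² + 30 = 30 + v²)
-20579 + D(-7, -108) = -20579 + (30 + (-108)²) = -20579 + (30 + 11664) = -20579 + 11694 = -8885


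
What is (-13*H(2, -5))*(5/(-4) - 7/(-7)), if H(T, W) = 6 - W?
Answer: 143/4 ≈ 35.750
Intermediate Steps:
(-13*H(2, -5))*(5/(-4) - 7/(-7)) = (-13*(6 - 1*(-5)))*(5/(-4) - 7/(-7)) = (-13*(6 + 5))*(5*(-1/4) - 7*(-1/7)) = (-13*11)*(-5/4 + 1) = -143*(-1/4) = 143/4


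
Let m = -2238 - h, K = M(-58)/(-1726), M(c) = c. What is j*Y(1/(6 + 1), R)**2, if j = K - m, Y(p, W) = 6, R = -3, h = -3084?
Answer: -26282484/863 ≈ -30455.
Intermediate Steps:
K = 29/863 (K = -58/(-1726) = -58*(-1/1726) = 29/863 ≈ 0.033604)
m = 846 (m = -2238 - 1*(-3084) = -2238 + 3084 = 846)
j = -730069/863 (j = 29/863 - 1*846 = 29/863 - 846 = -730069/863 ≈ -845.97)
j*Y(1/(6 + 1), R)**2 = -730069/863*6**2 = -730069/863*36 = -26282484/863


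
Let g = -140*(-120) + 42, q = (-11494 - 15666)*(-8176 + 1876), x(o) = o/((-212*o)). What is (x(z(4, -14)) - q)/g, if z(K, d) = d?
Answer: -36274896001/3570504 ≈ -10160.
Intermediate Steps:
x(o) = -1/212 (x(o) = o*(-1/(212*o)) = -1/212)
q = 171108000 (q = -27160*(-6300) = 171108000)
g = 16842 (g = 16800 + 42 = 16842)
(x(z(4, -14)) - q)/g = (-1/212 - 1*171108000)/16842 = (-1/212 - 171108000)*(1/16842) = -36274896001/212*1/16842 = -36274896001/3570504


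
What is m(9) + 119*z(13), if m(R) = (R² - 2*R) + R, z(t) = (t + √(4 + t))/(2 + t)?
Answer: 2627/15 + 119*√17/15 ≈ 207.84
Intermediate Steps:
z(t) = (t + √(4 + t))/(2 + t)
m(R) = R² - R
m(9) + 119*z(13) = 9*(-1 + 9) + 119*((13 + √(4 + 13))/(2 + 13)) = 9*8 + 119*((13 + √17)/15) = 72 + 119*((13 + √17)/15) = 72 + 119*(13/15 + √17/15) = 72 + (1547/15 + 119*√17/15) = 2627/15 + 119*√17/15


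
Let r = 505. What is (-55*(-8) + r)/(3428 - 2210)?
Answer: 45/58 ≈ 0.77586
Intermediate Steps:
(-55*(-8) + r)/(3428 - 2210) = (-55*(-8) + 505)/(3428 - 2210) = (440 + 505)/1218 = 945*(1/1218) = 45/58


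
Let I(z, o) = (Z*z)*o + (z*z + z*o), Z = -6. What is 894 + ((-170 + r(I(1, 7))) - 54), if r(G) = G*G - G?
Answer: 1860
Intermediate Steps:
I(z, o) = z² - 5*o*z (I(z, o) = (-6*z)*o + (z*z + z*o) = -6*o*z + (z² + o*z) = z² - 5*o*z)
r(G) = G² - G
894 + ((-170 + r(I(1, 7))) - 54) = 894 + ((-170 + (1*(1 - 5*7))*(-1 + 1*(1 - 5*7))) - 54) = 894 + ((-170 + (1*(1 - 35))*(-1 + 1*(1 - 35))) - 54) = 894 + ((-170 + (1*(-34))*(-1 + 1*(-34))) - 54) = 894 + ((-170 - 34*(-1 - 34)) - 54) = 894 + ((-170 - 34*(-35)) - 54) = 894 + ((-170 + 1190) - 54) = 894 + (1020 - 54) = 894 + 966 = 1860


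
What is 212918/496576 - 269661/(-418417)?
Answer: 111497845771/103887920096 ≈ 1.0733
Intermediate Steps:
212918/496576 - 269661/(-418417) = 212918*(1/496576) - 269661*(-1/418417) = 106459/248288 + 269661/418417 = 111497845771/103887920096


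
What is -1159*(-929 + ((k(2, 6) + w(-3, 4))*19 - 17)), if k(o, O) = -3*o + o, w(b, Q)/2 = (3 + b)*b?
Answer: 1184498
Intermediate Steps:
w(b, Q) = 2*b*(3 + b) (w(b, Q) = 2*((3 + b)*b) = 2*(b*(3 + b)) = 2*b*(3 + b))
k(o, O) = -2*o
-1159*(-929 + ((k(2, 6) + w(-3, 4))*19 - 17)) = -1159*(-929 + ((-2*2 + 2*(-3)*(3 - 3))*19 - 17)) = -1159*(-929 + ((-4 + 2*(-3)*0)*19 - 17)) = -1159*(-929 + ((-4 + 0)*19 - 17)) = -1159*(-929 + (-4*19 - 17)) = -1159*(-929 + (-76 - 17)) = -1159*(-929 - 93) = -1159*(-1022) = 1184498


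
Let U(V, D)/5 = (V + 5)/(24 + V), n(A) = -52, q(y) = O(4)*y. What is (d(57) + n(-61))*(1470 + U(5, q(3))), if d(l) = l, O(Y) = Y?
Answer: 213400/29 ≈ 7358.6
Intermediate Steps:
q(y) = 4*y
U(V, D) = 5*(5 + V)/(24 + V) (U(V, D) = 5*((V + 5)/(24 + V)) = 5*((5 + V)/(24 + V)) = 5*(5 + V)/(24 + V))
(d(57) + n(-61))*(1470 + U(5, q(3))) = (57 - 52)*(1470 + 5*(5 + 5)/(24 + 5)) = 5*(1470 + 5*10/29) = 5*(1470 + 5*(1/29)*10) = 5*(1470 + 50/29) = 5*(42680/29) = 213400/29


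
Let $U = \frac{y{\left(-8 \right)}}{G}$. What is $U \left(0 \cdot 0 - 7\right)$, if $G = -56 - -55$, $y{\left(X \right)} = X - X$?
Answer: $0$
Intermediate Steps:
$y{\left(X \right)} = 0$
$G = -1$ ($G = -56 + 55 = -1$)
$U = 0$ ($U = \frac{0}{-1} = 0 \left(-1\right) = 0$)
$U \left(0 \cdot 0 - 7\right) = 0 \left(0 \cdot 0 - 7\right) = 0 \left(0 - 7\right) = 0 \left(-7\right) = 0$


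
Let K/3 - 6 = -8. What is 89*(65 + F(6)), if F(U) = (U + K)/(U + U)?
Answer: 5785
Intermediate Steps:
K = -6 (K = 18 + 3*(-8) = 18 - 24 = -6)
F(U) = (-6 + U)/(2*U) (F(U) = (U - 6)/(U + U) = (-6 + U)/((2*U)) = (-6 + U)*(1/(2*U)) = (-6 + U)/(2*U))
89*(65 + F(6)) = 89*(65 + (½)*(-6 + 6)/6) = 89*(65 + (½)*(⅙)*0) = 89*(65 + 0) = 89*65 = 5785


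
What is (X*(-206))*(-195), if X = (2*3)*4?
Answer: 964080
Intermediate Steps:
X = 24 (X = 6*4 = 24)
(X*(-206))*(-195) = (24*(-206))*(-195) = -4944*(-195) = 964080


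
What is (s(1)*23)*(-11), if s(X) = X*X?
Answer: -253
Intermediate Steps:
s(X) = X²
(s(1)*23)*(-11) = (1²*23)*(-11) = (1*23)*(-11) = 23*(-11) = -253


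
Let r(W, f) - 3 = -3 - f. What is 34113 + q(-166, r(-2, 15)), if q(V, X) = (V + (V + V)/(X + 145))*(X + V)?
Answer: 4200381/65 ≈ 64621.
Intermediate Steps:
r(W, f) = -f (r(W, f) = 3 + (-3 - f) = -f)
q(V, X) = (V + X)*(V + 2*V/(145 + X)) (q(V, X) = (V + (2*V)/(145 + X))*(V + X) = (V + 2*V/(145 + X))*(V + X) = (V + X)*(V + 2*V/(145 + X)))
34113 + q(-166, r(-2, 15)) = 34113 - 166*((-1*15)**2 + 147*(-166) + 147*(-1*15) - (-166)*15)/(145 - 1*15) = 34113 - 166*((-15)**2 - 24402 + 147*(-15) - 166*(-15))/(145 - 15) = 34113 - 166*(225 - 24402 - 2205 + 2490)/130 = 34113 - 166*1/130*(-23892) = 34113 + 1983036/65 = 4200381/65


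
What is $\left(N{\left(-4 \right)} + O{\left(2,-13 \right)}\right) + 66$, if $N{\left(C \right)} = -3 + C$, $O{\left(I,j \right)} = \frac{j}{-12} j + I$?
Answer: $\frac{563}{12} \approx 46.917$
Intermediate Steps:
$O{\left(I,j \right)} = I - \frac{j^{2}}{12}$ ($O{\left(I,j \right)} = j \left(- \frac{1}{12}\right) j + I = - \frac{j}{12} j + I = - \frac{j^{2}}{12} + I = I - \frac{j^{2}}{12}$)
$\left(N{\left(-4 \right)} + O{\left(2,-13 \right)}\right) + 66 = \left(\left(-3 - 4\right) + \left(2 - \frac{\left(-13\right)^{2}}{12}\right)\right) + 66 = \left(-7 + \left(2 - \frac{169}{12}\right)\right) + 66 = \left(-7 - \frac{145}{12}\right) + 66 = - \frac{229}{12} + 66 = \frac{563}{12}$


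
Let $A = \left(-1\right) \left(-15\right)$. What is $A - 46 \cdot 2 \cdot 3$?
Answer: $-261$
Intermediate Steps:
$A = 15$
$A - 46 \cdot 2 \cdot 3 = 15 - 46 \cdot 2 \cdot 3 = 15 - 276 = -261$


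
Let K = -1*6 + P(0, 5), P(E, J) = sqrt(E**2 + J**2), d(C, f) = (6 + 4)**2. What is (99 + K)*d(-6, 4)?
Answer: 9800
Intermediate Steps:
d(C, f) = 100 (d(C, f) = 10**2 = 100)
K = -1 (K = -1*6 + sqrt(0**2 + 5**2) = -6 + sqrt(0 + 25) = -6 + sqrt(25) = -6 + 5 = -1)
(99 + K)*d(-6, 4) = (99 - 1)*100 = 98*100 = 9800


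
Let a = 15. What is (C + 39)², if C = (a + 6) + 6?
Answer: 4356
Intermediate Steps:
C = 27 (C = (15 + 6) + 6 = 21 + 6 = 27)
(C + 39)² = (27 + 39)² = 66² = 4356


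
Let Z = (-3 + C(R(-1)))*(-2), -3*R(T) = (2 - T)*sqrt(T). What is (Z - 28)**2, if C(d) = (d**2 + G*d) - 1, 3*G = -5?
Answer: 2816/9 + 120*I ≈ 312.89 + 120.0*I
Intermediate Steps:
G = -5/3 (G = (1/3)*(-5) = -5/3 ≈ -1.6667)
R(T) = -sqrt(T)*(2 - T)/3 (R(T) = -(2 - T)*sqrt(T)/3 = -sqrt(T)*(2 - T)/3)
C(d) = -1 + d**2 - 5*d/3 (C(d) = (d**2 - 5*d/3) - 1 = -1 + d**2 - 5*d/3)
Z = 10 - 10*I/3 (Z = (-3 + (-1 + (sqrt(-1)*(-2 - 1)/3)**2 - 5*sqrt(-1)*(-2 - 1)/9))*(-2) = (-3 + (-1 + ((1/3)*I*(-3))**2 - 5*I*(-3)/9))*(-2) = (-3 + (-1 + (-I)**2 - (-5)*I/3))*(-2) = (-3 + (-1 - 1 + 5*I/3))*(-2) = (-3 + (-2 + 5*I/3))*(-2) = (-5 + 5*I/3)*(-2) = 10 - 10*I/3 ≈ 10.0 - 3.3333*I)
(Z - 28)**2 = ((10 - 10*I/3) - 28)**2 = (-18 - 10*I/3)**2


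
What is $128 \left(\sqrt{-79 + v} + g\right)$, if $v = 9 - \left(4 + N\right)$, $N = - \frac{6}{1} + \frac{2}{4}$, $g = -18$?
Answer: $-2304 + 64 i \sqrt{274} \approx -2304.0 + 1059.4 i$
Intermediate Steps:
$N = - \frac{11}{2}$ ($N = \left(-6\right) 1 + 2 \cdot \frac{1}{4} = -6 + \frac{1}{2} = - \frac{11}{2} \approx -5.5$)
$v = \frac{21}{2}$ ($v = 9 - \left(4 - \frac{11}{2}\right) = 9 - - \frac{3}{2} = 9 + \frac{3}{2} = \frac{21}{2} \approx 10.5$)
$128 \left(\sqrt{-79 + v} + g\right) = 128 \left(\sqrt{-79 + \frac{21}{2}} - 18\right) = 128 \left(\sqrt{- \frac{137}{2}} - 18\right) = 128 \left(\frac{i \sqrt{274}}{2} - 18\right) = 128 \left(-18 + \frac{i \sqrt{274}}{2}\right) = -2304 + 64 i \sqrt{274}$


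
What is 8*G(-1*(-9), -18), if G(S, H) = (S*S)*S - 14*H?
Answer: 7848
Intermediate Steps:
G(S, H) = S**3 - 14*H (G(S, H) = S**2*S - 14*H = S**3 - 14*H)
8*G(-1*(-9), -18) = 8*((-1*(-9))**3 - 14*(-18)) = 8*(9**3 + 252) = 8*(729 + 252) = 8*981 = 7848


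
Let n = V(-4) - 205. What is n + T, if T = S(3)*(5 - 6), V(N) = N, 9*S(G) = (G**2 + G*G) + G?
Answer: -634/3 ≈ -211.33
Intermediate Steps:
S(G) = G/9 + 2*G**2/9 (S(G) = ((G**2 + G*G) + G)/9 = ((G**2 + G**2) + G)/9 = (2*G**2 + G)/9 = (G + 2*G**2)/9 = G/9 + 2*G**2/9)
n = -209 (n = -4 - 205 = -209)
T = -7/3 (T = ((1/9)*3*(1 + 2*3))*(5 - 6) = ((1/9)*3*(1 + 6))*(-1) = ((1/9)*3*7)*(-1) = (7/3)*(-1) = -7/3 ≈ -2.3333)
n + T = -209 - 7/3 = -634/3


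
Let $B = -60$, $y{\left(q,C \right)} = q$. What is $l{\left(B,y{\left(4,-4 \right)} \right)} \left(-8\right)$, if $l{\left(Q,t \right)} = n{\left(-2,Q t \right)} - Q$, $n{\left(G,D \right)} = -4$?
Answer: $-448$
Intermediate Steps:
$l{\left(Q,t \right)} = -4 - Q$
$l{\left(B,y{\left(4,-4 \right)} \right)} \left(-8\right) = \left(-4 - -60\right) \left(-8\right) = \left(-4 + 60\right) \left(-8\right) = 56 \left(-8\right) = -448$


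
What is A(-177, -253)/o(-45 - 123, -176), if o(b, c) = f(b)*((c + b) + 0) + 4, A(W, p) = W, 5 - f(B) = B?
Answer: 59/19836 ≈ 0.0029744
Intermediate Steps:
f(B) = 5 - B
o(b, c) = 4 + (5 - b)*(b + c) (o(b, c) = (5 - b)*((c + b) + 0) + 4 = (5 - b)*((b + c) + 0) + 4 = (5 - b)*(b + c) + 4 = 4 + (5 - b)*(b + c))
A(-177, -253)/o(-45 - 123, -176) = -177/(4 - (-45 - 123)*(-5 + (-45 - 123)) - 1*(-176)*(-5 + (-45 - 123))) = -177/(4 - 1*(-168)*(-5 - 168) - 1*(-176)*(-5 - 168)) = -177/(4 - 1*(-168)*(-173) - 1*(-176)*(-173)) = -177/(4 - 29064 - 30448) = -177/(-59508) = -177*(-1/59508) = 59/19836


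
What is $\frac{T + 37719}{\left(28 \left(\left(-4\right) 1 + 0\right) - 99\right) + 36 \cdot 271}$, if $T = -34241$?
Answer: $\frac{3478}{9545} \approx 0.36438$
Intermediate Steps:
$\frac{T + 37719}{\left(28 \left(\left(-4\right) 1 + 0\right) - 99\right) + 36 \cdot 271} = \frac{-34241 + 37719}{\left(28 \left(\left(-4\right) 1 + 0\right) - 99\right) + 36 \cdot 271} = \frac{3478}{\left(28 \left(-4 + 0\right) - 99\right) + 9756} = \frac{3478}{\left(28 \left(-4\right) - 99\right) + 9756} = \frac{3478}{\left(-112 - 99\right) + 9756} = \frac{3478}{-211 + 9756} = \frac{3478}{9545}$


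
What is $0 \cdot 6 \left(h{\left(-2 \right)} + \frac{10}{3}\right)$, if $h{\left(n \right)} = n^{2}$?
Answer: $0$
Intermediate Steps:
$0 \cdot 6 \left(h{\left(-2 \right)} + \frac{10}{3}\right) = 0 \cdot 6 \left(\left(-2\right)^{2} + \frac{10}{3}\right) = 0 \left(4 + 10 \cdot \frac{1}{3}\right) = 0 \left(4 + \frac{10}{3}\right) = 0 \cdot \frac{22}{3} = 0$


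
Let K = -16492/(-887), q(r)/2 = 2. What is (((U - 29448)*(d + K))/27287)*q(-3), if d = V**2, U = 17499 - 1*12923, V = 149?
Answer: -1960787005152/24203569 ≈ -81012.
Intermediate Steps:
q(r) = 4 (q(r) = 2*2 = 4)
K = 16492/887 (K = -16492*(-1/887) = 16492/887 ≈ 18.593)
U = 4576 (U = 17499 - 12923 = 4576)
d = 22201 (d = 149**2 = 22201)
(((U - 29448)*(d + K))/27287)*q(-3) = (((4576 - 29448)*(22201 + 16492/887))/27287)*4 = (-24872*19708779/887*(1/27287))*4 = -490196751288/887*1/27287*4 = -490196751288/24203569*4 = -1960787005152/24203569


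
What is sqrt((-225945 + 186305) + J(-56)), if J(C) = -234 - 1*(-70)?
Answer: 2*I*sqrt(9951) ≈ 199.51*I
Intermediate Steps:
J(C) = -164 (J(C) = -234 + 70 = -164)
sqrt((-225945 + 186305) + J(-56)) = sqrt((-225945 + 186305) - 164) = sqrt(-39640 - 164) = sqrt(-39804) = 2*I*sqrt(9951)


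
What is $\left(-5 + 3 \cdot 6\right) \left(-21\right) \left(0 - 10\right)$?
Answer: $2730$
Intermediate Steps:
$\left(-5 + 3 \cdot 6\right) \left(-21\right) \left(0 - 10\right) = \left(-5 + 18\right) \left(-21\right) \left(0 - 10\right) = 13 \left(-21\right) \left(-10\right) = \left(-273\right) \left(-10\right) = 2730$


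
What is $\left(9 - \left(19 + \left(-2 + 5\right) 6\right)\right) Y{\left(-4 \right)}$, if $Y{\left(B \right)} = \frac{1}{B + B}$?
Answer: $\frac{7}{2} \approx 3.5$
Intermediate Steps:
$Y{\left(B \right)} = \frac{1}{2 B}$
$\left(9 - \left(19 + \left(-2 + 5\right) 6\right)\right) Y{\left(-4 \right)} = \left(9 - \left(19 + \left(-2 + 5\right) 6\right)\right) \frac{1}{2 \left(-4\right)} = \left(9 - \left(19 + 3 \cdot 6\right)\right) \frac{1}{2} \left(- \frac{1}{4}\right) = \left(9 - 37\right) \left(- \frac{1}{8}\right) = \left(-28\right) \left(- \frac{1}{8}\right) = \frac{7}{2}$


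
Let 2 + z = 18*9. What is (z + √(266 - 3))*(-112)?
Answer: -17920 - 112*√263 ≈ -19736.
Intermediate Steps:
z = 160 (z = -2 + 18*9 = -2 + 162 = 160)
(z + √(266 - 3))*(-112) = (160 + √(266 - 3))*(-112) = (160 + √263)*(-112) = -17920 - 112*√263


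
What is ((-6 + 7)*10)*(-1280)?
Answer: -12800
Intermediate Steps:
((-6 + 7)*10)*(-1280) = (1*10)*(-1280) = 10*(-1280) = -12800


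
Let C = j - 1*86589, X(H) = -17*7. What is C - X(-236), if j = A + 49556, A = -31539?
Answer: -68453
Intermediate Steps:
X(H) = -119
j = 18017 (j = -31539 + 49556 = 18017)
C = -68572 (C = 18017 - 1*86589 = 18017 - 86589 = -68572)
C - X(-236) = -68572 - 1*(-119) = -68572 + 119 = -68453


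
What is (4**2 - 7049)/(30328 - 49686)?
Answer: 7033/19358 ≈ 0.36331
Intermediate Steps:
(4**2 - 7049)/(30328 - 49686) = (16 - 7049)/(-19358) = -7033*(-1/19358) = 7033/19358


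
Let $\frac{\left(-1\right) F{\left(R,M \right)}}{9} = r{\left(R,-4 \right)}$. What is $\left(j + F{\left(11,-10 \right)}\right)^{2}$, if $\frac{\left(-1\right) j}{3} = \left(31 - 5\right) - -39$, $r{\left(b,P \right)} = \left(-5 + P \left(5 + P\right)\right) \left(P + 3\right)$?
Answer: $76176$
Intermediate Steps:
$r{\left(b,P \right)} = \left(-5 + P \left(5 + P\right)\right) \left(3 + P\right)$
$F{\left(R,M \right)} = -81$ ($F{\left(R,M \right)} = - 9 \left(-15 + \left(-4\right)^{3} + 8 \left(-4\right)^{2} + 10 \left(-4\right)\right) = - 9 \left(-15 - 64 + 8 \cdot 16 - 40\right) = - 9 \left(-15 - 64 + 128 - 40\right) = \left(-9\right) 9 = -81$)
$j = -195$ ($j = - 3 \left(\left(31 - 5\right) - -39\right) = - 3 \left(26 + 39\right) = \left(-3\right) 65 = -195$)
$\left(j + F{\left(11,-10 \right)}\right)^{2} = \left(-195 - 81\right)^{2} = \left(-276\right)^{2} = 76176$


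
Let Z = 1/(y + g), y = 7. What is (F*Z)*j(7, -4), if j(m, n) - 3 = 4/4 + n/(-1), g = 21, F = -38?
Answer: -76/7 ≈ -10.857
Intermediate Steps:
j(m, n) = 4 - n (j(m, n) = 3 + (4/4 + n/(-1)) = 3 + (4*(¼) + n*(-1)) = 3 + (1 - n) = 4 - n)
Z = 1/28 (Z = 1/(7 + 21) = 1/28 ≈ 0.035714)
(F*Z)*j(7, -4) = (-38*1/28)*(4 - 1*(-4)) = -19*(4 + 4)/14 = -19/14*8 = -76/7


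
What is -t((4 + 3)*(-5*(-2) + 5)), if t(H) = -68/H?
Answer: 68/105 ≈ 0.64762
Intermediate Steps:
-t((4 + 3)*(-5*(-2) + 5)) = -(-68)/((4 + 3)*(-5*(-2) + 5)) = -(-68)/(7*(10 + 5)) = -(-68)/(7*15) = -(-68)/105 = -1*(-68/105) = 68/105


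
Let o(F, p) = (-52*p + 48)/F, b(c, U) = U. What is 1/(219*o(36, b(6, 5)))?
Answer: -3/3869 ≈ -0.00077539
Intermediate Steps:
o(F, p) = (48 - 52*p)/F
1/(219*o(36, b(6, 5))) = 1/(219*(4*(12 - 13*5)/36)) = 1/(219*(4*(1/36)*(12 - 65))) = 1/(219*(4*(1/36)*(-53))) = 1/(219*(-53/9)) = 1/(-3869/3) = -3/3869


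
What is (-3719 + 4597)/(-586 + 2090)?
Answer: 439/752 ≈ 0.58378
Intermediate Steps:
(-3719 + 4597)/(-586 + 2090) = 878/1504 = 878*(1/1504) = 439/752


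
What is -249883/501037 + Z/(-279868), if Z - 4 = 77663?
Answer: -108848296123/140224223116 ≈ -0.77624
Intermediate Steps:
Z = 77667 (Z = 4 + 77663 = 77667)
-249883/501037 + Z/(-279868) = -249883/501037 + 77667/(-279868) = -249883*1/501037 + 77667*(-1/279868) = -249883/501037 - 77667/279868 = -108848296123/140224223116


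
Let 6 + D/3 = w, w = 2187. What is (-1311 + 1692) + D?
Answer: 6924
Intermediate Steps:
D = 6543 (D = -18 + 3*2187 = -18 + 6561 = 6543)
(-1311 + 1692) + D = (-1311 + 1692) + 6543 = 381 + 6543 = 6924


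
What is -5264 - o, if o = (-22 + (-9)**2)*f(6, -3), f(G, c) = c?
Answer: -5087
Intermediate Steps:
o = -177 (o = (-22 + (-9)**2)*(-3) = (-22 + 81)*(-3) = 59*(-3) = -177)
-5264 - o = -5264 - 1*(-177) = -5264 + 177 = -5087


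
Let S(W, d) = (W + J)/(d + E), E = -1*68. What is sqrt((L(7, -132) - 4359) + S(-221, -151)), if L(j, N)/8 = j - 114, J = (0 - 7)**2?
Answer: I*sqrt(250078947)/219 ≈ 72.209*I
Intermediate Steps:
E = -68
J = 49 (J = (-7)**2 = 49)
L(j, N) = -912 + 8*j (L(j, N) = 8*(j - 114) = 8*(-114 + j) = -912 + 8*j)
S(W, d) = (49 + W)/(-68 + d) (S(W, d) = (W + 49)/(d - 68) = (49 + W)/(-68 + d))
sqrt((L(7, -132) - 4359) + S(-221, -151)) = sqrt(((-912 + 8*7) - 4359) + (49 - 221)/(-68 - 151)) = sqrt(((-912 + 56) - 4359) - 172/(-219)) = sqrt((-856 - 4359) - 1/219*(-172)) = sqrt(-5215 + 172/219) = sqrt(-1141913/219) = I*sqrt(250078947)/219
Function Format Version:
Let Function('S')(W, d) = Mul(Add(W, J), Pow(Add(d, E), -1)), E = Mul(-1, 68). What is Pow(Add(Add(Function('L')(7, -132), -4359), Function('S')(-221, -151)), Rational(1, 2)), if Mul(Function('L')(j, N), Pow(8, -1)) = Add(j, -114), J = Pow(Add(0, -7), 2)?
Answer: Mul(Rational(1, 219), I, Pow(250078947, Rational(1, 2))) ≈ Mul(72.209, I)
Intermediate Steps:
E = -68
J = 49 (J = Pow(-7, 2) = 49)
Function('L')(j, N) = Add(-912, Mul(8, j)) (Function('L')(j, N) = Mul(8, Add(j, -114)) = Mul(8, Add(-114, j)) = Add(-912, Mul(8, j)))
Function('S')(W, d) = Mul(Pow(Add(-68, d), -1), Add(49, W)) (Function('S')(W, d) = Mul(Add(W, 49), Pow(Add(d, -68), -1)) = Mul(Add(49, W), Pow(Add(-68, d), -1)) = Mul(Pow(Add(-68, d), -1), Add(49, W)))
Pow(Add(Add(Function('L')(7, -132), -4359), Function('S')(-221, -151)), Rational(1, 2)) = Pow(Add(Add(Add(-912, Mul(8, 7)), -4359), Mul(Pow(Add(-68, -151), -1), Add(49, -221))), Rational(1, 2)) = Pow(Add(Add(Add(-912, 56), -4359), Mul(Pow(-219, -1), -172)), Rational(1, 2)) = Pow(Add(Add(-856, -4359), Mul(Rational(-1, 219), -172)), Rational(1, 2)) = Pow(Add(-5215, Rational(172, 219)), Rational(1, 2)) = Pow(Rational(-1141913, 219), Rational(1, 2)) = Mul(Rational(1, 219), I, Pow(250078947, Rational(1, 2)))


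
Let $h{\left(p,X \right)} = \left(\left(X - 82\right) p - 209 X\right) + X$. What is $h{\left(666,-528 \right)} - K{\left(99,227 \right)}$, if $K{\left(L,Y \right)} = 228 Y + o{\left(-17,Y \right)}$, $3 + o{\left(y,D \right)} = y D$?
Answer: $-344330$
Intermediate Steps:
$h{\left(p,X \right)} = - 208 X + p \left(-82 + X\right)$ ($h{\left(p,X \right)} = \left(\left(X - 82\right) p - 209 X\right) + X = \left(\left(-82 + X\right) p - 209 X\right) + X = \left(p \left(-82 + X\right) - 209 X\right) + X = \left(- 209 X + p \left(-82 + X\right)\right) + X = - 208 X + p \left(-82 + X\right)$)
$o{\left(y,D \right)} = -3 + D y$ ($o{\left(y,D \right)} = -3 + y D = -3 + D y$)
$K{\left(L,Y \right)} = -3 + 211 Y$ ($K{\left(L,Y \right)} = 228 Y + \left(-3 + Y \left(-17\right)\right) = 228 Y - \left(3 + 17 Y\right) = -3 + 211 Y$)
$h{\left(666,-528 \right)} - K{\left(99,227 \right)} = \left(\left(-208\right) \left(-528\right) - 54612 - 351648\right) - \left(-3 + 211 \cdot 227\right) = \left(109824 - 54612 - 351648\right) - \left(-3 + 47897\right) = -296436 - 47894 = -344330$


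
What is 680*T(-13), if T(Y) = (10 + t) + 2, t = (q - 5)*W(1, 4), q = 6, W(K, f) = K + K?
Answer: 9520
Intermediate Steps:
W(K, f) = 2*K
t = 2 (t = (6 - 5)*(2*1) = 1*2 = 2)
T(Y) = 14 (T(Y) = (10 + 2) + 2 = 12 + 2 = 14)
680*T(-13) = 680*14 = 9520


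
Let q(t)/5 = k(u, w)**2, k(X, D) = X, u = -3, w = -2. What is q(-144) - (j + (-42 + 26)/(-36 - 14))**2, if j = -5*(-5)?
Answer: -372564/625 ≈ -596.10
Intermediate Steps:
q(t) = 45 (q(t) = 5*(-3)**2 = 5*9 = 45)
j = 25
q(-144) - (j + (-42 + 26)/(-36 - 14))**2 = 45 - (25 + (-42 + 26)/(-36 - 14))**2 = 45 - (25 - 16/(-50))**2 = 45 - (25 - 16*(-1/50))**2 = 45 - (25 + 8/25)**2 = 45 - (633/25)**2 = 45 - 1*400689/625 = 45 - 400689/625 = -372564/625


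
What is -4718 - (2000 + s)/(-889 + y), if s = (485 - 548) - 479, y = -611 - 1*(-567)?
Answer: -1466812/311 ≈ -4716.4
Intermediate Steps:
y = -44 (y = -611 + 567 = -44)
s = -542 (s = -63 - 479 = -542)
-4718 - (2000 + s)/(-889 + y) = -4718 - (2000 - 542)/(-889 - 44) = -4718 - 1458/(-933) = -4718 - 1458*(-1)/933 = -4718 - 1*(-486/311) = -4718 + 486/311 = -1466812/311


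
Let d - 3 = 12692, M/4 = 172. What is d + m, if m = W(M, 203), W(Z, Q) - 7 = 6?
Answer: 12708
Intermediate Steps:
M = 688 (M = 4*172 = 688)
d = 12695 (d = 3 + 12692 = 12695)
W(Z, Q) = 13 (W(Z, Q) = 7 + 6 = 13)
m = 13
d + m = 12695 + 13 = 12708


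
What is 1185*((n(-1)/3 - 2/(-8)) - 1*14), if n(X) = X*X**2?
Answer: -66755/4 ≈ -16689.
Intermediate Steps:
n(X) = X**3
1185*((n(-1)/3 - 2/(-8)) - 1*14) = 1185*(((-1)**3/3 - 2/(-8)) - 1*14) = 1185*((-1*1/3 - 2*(-1/8)) - 14) = 1185*((-1/3 + 1/4) - 14) = 1185*(-1/12 - 14) = 1185*(-169/12) = -66755/4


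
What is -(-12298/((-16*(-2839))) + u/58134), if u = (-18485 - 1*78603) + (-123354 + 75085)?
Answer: 1829407075/660169704 ≈ 2.7711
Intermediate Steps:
u = -145357 (u = (-18485 - 78603) - 48269 = -97088 - 48269 = -145357)
-(-12298/((-16*(-2839))) + u/58134) = -(-12298/((-16*(-2839))) - 145357/58134) = -(-12298/45424 - 145357*1/58134) = -(-12298*1/45424 - 145357/58134) = -(-6149/22712 - 145357/58134) = -1*(-1829407075/660169704) = 1829407075/660169704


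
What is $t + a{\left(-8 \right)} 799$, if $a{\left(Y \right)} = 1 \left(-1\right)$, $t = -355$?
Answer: $-1154$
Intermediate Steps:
$a{\left(Y \right)} = -1$
$t + a{\left(-8 \right)} 799 = -355 - 799 = -1154$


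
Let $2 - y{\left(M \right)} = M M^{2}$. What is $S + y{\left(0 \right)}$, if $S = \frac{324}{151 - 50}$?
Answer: $\frac{526}{101} \approx 5.2079$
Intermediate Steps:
$y{\left(M \right)} = 2 - M^{3}$ ($y{\left(M \right)} = 2 - M M^{2} = 2 - M^{3}$)
$S = \frac{324}{101} \approx 3.2079$
$S + y{\left(0 \right)} = \frac{324}{101} + \left(2 - 0^{3}\right) = \frac{324}{101} + \left(2 - 0\right) = \frac{324}{101} + \left(2 + 0\right) = \frac{324}{101} + 2 = \frac{526}{101}$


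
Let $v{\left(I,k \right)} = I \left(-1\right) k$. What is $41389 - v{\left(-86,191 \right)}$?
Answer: $24963$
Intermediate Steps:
$v{\left(I,k \right)} = - I k$
$41389 - v{\left(-86,191 \right)} = 41389 - \left(-1\right) \left(-86\right) 191 = 41389 - 16426 = 24963$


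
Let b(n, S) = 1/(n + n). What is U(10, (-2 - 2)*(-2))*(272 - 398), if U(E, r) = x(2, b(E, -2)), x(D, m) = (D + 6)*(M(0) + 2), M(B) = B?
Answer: -2016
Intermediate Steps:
b(n, S) = 1/(2*n)
x(D, m) = 12 + 2*D (x(D, m) = (D + 6)*(0 + 2) = (6 + D)*2 = 12 + 2*D)
U(E, r) = 16 (U(E, r) = 12 + 2*2 = 12 + 4 = 16)
U(10, (-2 - 2)*(-2))*(272 - 398) = 16*(272 - 398) = 16*(-126) = -2016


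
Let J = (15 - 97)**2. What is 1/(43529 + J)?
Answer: 1/50253 ≈ 1.9899e-5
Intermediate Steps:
J = 6724 (J = (-82)**2 = 6724)
1/(43529 + J) = 1/(43529 + 6724) = 1/50253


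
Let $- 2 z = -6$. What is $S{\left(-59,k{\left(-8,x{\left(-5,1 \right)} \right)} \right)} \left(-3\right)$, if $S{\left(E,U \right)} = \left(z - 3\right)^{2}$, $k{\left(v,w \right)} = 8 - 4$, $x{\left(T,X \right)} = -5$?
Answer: $0$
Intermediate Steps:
$z = 3$ ($z = \left(- \frac{1}{2}\right) \left(-6\right) = 3$)
$k{\left(v,w \right)} = 4$
$S{\left(E,U \right)} = 0$ ($S{\left(E,U \right)} = \left(3 - 3\right)^{2} = 0^{2} = 0$)
$S{\left(-59,k{\left(-8,x{\left(-5,1 \right)} \right)} \right)} \left(-3\right) = 0 \left(-3\right) = 0$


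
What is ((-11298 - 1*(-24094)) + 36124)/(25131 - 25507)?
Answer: -6115/47 ≈ -130.11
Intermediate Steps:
((-11298 - 1*(-24094)) + 36124)/(25131 - 25507) = ((-11298 + 24094) + 36124)/(-376) = (12796 + 36124)*(-1/376) = 48920*(-1/376) = -6115/47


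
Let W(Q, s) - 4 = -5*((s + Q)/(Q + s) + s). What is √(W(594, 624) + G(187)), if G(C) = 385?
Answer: 12*I*√19 ≈ 52.307*I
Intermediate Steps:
W(Q, s) = -1 - 5*s (W(Q, s) = 4 - 5*((s + Q)/(Q + s) + s) = 4 - 5*((Q + s)/(Q + s) + s) = 4 - 5*(1 + s) = 4 + (-5 - 5*s) = -1 - 5*s)
√(W(594, 624) + G(187)) = √((-1 - 5*624) + 385) = √((-1 - 3120) + 385) = √(-3121 + 385) = √(-2736) = 12*I*√19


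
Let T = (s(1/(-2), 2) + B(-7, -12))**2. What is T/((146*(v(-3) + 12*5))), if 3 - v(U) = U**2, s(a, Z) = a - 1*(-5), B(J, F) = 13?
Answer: 1225/31536 ≈ 0.038844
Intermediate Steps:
s(a, Z) = 5 + a (s(a, Z) = a + 5 = 5 + a)
v(U) = 3 - U**2
T = 1225/4 (T = ((5 + 1/(-2)) + 13)**2 = ((5 - 1/2) + 13)**2 = (9/2 + 13)**2 = (35/2)**2 = 1225/4 ≈ 306.25)
T/((146*(v(-3) + 12*5))) = 1225/(4*((146*((3 - 1*(-3)**2) + 12*5)))) = 1225/(4*((146*((3 - 1*9) + 60)))) = 1225/(4*((146*((3 - 9) + 60)))) = 1225/(4*((146*(-6 + 60)))) = 1225/(4*((146*54))) = (1225/4)/7884 = (1225/4)*(1/7884) = 1225/31536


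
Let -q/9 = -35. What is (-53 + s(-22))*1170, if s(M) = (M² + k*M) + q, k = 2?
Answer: 821340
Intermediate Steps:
q = 315 (q = -9*(-35) = 315)
s(M) = 315 + M² + 2*M (s(M) = (M² + 2*M) + 315 = 315 + M² + 2*M)
(-53 + s(-22))*1170 = (-53 + (315 + (-22)² + 2*(-22)))*1170 = (-53 + (315 + 484 - 44))*1170 = (-53 + 755)*1170 = 702*1170 = 821340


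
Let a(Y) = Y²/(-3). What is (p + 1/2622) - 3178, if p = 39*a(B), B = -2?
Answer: -8469059/2622 ≈ -3230.0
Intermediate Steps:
a(Y) = -Y²/3 (a(Y) = Y²*(-⅓) = -Y²/3)
p = -52 (p = 39*(-⅓*(-2)²) = 39*(-⅓*4) = 39*(-4/3) = -52)
(p + 1/2622) - 3178 = (-52 + 1/2622) - 3178 = -136343/2622 - 3178 = -8469059/2622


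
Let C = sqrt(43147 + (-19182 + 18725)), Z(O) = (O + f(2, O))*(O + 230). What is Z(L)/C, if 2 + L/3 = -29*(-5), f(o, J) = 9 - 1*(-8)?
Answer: 146957*sqrt(42690)/21345 ≈ 1422.5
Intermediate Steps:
f(o, J) = 17 (f(o, J) = 9 + 8 = 17)
L = 429 (L = -6 + 3*(-29*(-5)) = -6 + 3*145 = -6 + 435 = 429)
Z(O) = (17 + O)*(230 + O) (Z(O) = (O + 17)*(O + 230) = (17 + O)*(230 + O))
C = sqrt(42690) (C = sqrt(43147 - 457) = sqrt(42690) ≈ 206.62)
Z(L)/C = (3910 + 429**2 + 247*429)/(sqrt(42690)) = (3910 + 184041 + 105963)*(sqrt(42690)/42690) = 293914*(sqrt(42690)/42690) = 146957*sqrt(42690)/21345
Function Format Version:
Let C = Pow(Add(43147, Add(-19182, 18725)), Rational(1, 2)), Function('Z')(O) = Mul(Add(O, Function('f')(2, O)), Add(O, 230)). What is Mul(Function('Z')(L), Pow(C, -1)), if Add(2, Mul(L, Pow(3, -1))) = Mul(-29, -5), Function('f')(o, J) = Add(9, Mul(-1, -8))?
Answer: Mul(Rational(146957, 21345), Pow(42690, Rational(1, 2))) ≈ 1422.5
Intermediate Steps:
Function('f')(o, J) = 17 (Function('f')(o, J) = Add(9, 8) = 17)
L = 429 (L = Add(-6, Mul(3, Mul(-29, -5))) = Add(-6, Mul(3, 145)) = Add(-6, 435) = 429)
Function('Z')(O) = Mul(Add(17, O), Add(230, O)) (Function('Z')(O) = Mul(Add(O, 17), Add(O, 230)) = Mul(Add(17, O), Add(230, O)))
C = Pow(42690, Rational(1, 2)) (C = Pow(Add(43147, -457), Rational(1, 2)) = Pow(42690, Rational(1, 2)) ≈ 206.62)
Mul(Function('Z')(L), Pow(C, -1)) = Mul(Add(3910, Pow(429, 2), Mul(247, 429)), Pow(Pow(42690, Rational(1, 2)), -1)) = Mul(Add(3910, 184041, 105963), Mul(Rational(1, 42690), Pow(42690, Rational(1, 2)))) = Mul(293914, Mul(Rational(1, 42690), Pow(42690, Rational(1, 2)))) = Mul(Rational(146957, 21345), Pow(42690, Rational(1, 2)))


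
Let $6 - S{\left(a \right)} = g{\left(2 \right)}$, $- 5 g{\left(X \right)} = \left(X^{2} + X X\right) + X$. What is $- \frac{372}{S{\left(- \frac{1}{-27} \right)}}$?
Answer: $- \frac{93}{2} \approx -46.5$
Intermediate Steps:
$g{\left(X \right)} = - \frac{2 X^{2}}{5} - \frac{X}{5}$ ($g{\left(X \right)} = - \frac{\left(X^{2} + X X\right) + X}{5} = - \frac{\left(X^{2} + X^{2}\right) + X}{5} = - \frac{2 X^{2} + X}{5} = - \frac{X + 2 X^{2}}{5} = - \frac{2 X^{2}}{5} - \frac{X}{5}$)
$S{\left(a \right)} = 8$ ($S{\left(a \right)} = 6 - \left(- \frac{1}{5}\right) 2 \left(1 + 2 \cdot 2\right) = 6 - \left(- \frac{1}{5}\right) 2 \left(1 + 4\right) = 6 - \left(- \frac{1}{5}\right) 2 \cdot 5 = 6 - -2 = 6 + 2 = 8$)
$- \frac{372}{S{\left(- \frac{1}{-27} \right)}} = - \frac{372}{8} = \left(-372\right) \frac{1}{8} = - \frac{93}{2}$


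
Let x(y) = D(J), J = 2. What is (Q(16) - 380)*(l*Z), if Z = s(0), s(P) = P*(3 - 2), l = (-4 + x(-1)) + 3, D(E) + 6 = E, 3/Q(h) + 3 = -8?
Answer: 0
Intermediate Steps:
Q(h) = -3/11 (Q(h) = 3/(-3 - 8) = 3/(-11) = 3*(-1/11) = -3/11)
D(E) = -6 + E
x(y) = -4 (x(y) = -6 + 2 = -4)
l = -5 (l = (-4 - 4) + 3 = -8 + 3 = -5)
s(P) = P (s(P) = P*1 = P)
Z = 0
(Q(16) - 380)*(l*Z) = (-3/11 - 380)*(-5*0) = -4183/11*0 = 0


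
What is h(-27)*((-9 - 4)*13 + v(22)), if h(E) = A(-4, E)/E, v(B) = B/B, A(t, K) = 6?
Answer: 112/3 ≈ 37.333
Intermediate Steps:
v(B) = 1
h(E) = 6/E
h(-27)*((-9 - 4)*13 + v(22)) = (6/(-27))*((-9 - 4)*13 + 1) = (6*(-1/27))*(-13*13 + 1) = -2*(-169 + 1)/9 = -2/9*(-168) = 112/3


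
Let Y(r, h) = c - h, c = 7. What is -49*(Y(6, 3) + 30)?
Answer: -1666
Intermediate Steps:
Y(r, h) = 7 - h
-49*(Y(6, 3) + 30) = -49*((7 - 1*3) + 30) = -49*((7 - 3) + 30) = -49*(4 + 30) = -49*34 = -1666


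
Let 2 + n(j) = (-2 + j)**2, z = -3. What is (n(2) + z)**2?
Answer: 25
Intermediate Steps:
n(j) = -2 + (-2 + j)**2
(n(2) + z)**2 = ((-2 + (-2 + 2)**2) - 3)**2 = ((-2 + 0**2) - 3)**2 = ((-2 + 0) - 3)**2 = (-2 - 3)**2 = (-5)**2 = 25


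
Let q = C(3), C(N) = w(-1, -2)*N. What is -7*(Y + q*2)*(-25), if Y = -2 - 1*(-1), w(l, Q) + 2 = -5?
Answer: -7525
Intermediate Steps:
w(l, Q) = -7 (w(l, Q) = -2 - 5 = -7)
Y = -1 (Y = -2 + 1 = -1)
C(N) = -7*N
q = -21 (q = -7*3 = -21)
-7*(Y + q*2)*(-25) = -7*(-1 - 21*2)*(-25) = -7*(-1 - 42)*(-25) = -7*(-43)*(-25) = 301*(-25) = -7525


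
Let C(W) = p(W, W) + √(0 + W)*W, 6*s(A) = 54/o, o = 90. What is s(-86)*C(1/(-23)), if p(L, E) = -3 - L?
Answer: -34/115 - I*√23/5290 ≈ -0.29565 - 0.00090658*I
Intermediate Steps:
s(A) = ⅒ (s(A) = (54/90)/6 = (54*(1/90))/6 = (⅙)*(⅗) = ⅒)
C(W) = -3 + W^(3/2) - W (C(W) = (-3 - W) + √(0 + W)*W = (-3 - W) + √W*W = (-3 - W) + W^(3/2) = -3 + W^(3/2) - W)
s(-86)*C(1/(-23)) = (-3 + (1/(-23))^(3/2) - 1/(-23))/10 = (-3 + (-1/23)^(3/2) - 1*(-1/23))/10 = (-3 - I*√23/529 + 1/23)/10 = (-68/23 - I*√23/529)/10 = -34/115 - I*√23/5290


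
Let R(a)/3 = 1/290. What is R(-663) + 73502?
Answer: 21315583/290 ≈ 73502.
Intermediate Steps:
R(a) = 3/290
R(-663) + 73502 = 3/290 + 73502 = 21315583/290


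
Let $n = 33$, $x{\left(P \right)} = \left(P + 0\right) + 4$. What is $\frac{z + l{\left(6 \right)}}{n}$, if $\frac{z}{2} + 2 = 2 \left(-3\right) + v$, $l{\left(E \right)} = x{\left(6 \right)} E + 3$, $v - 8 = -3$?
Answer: $\frac{19}{11} \approx 1.7273$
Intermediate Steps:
$v = 5$ ($v = 8 - 3 = 5$)
$x{\left(P \right)} = 4 + P$ ($x{\left(P \right)} = P + 4 = 4 + P$)
$l{\left(E \right)} = 3 + 10 E$ ($l{\left(E \right)} = \left(4 + 6\right) E + 3 = 10 E + 3 = 3 + 10 E$)
$z = -6$ ($z = -4 + 2 \left(2 \left(-3\right) + 5\right) = -4 + 2 \left(-6 + 5\right) = -4 + 2 \left(-1\right) = -4 - 2 = -6$)
$\frac{z + l{\left(6 \right)}}{n} = \frac{-6 + \left(3 + 10 \cdot 6\right)}{33} = \left(-6 + \left(3 + 60\right)\right) \frac{1}{33} = \left(-6 + 63\right) \frac{1}{33} = 57 \cdot \frac{1}{33} = \frac{19}{11}$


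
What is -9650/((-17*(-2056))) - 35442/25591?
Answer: -742860967/447228316 ≈ -1.6610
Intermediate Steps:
-9650/((-17*(-2056))) - 35442/25591 = -9650/34952 - 35442*1/25591 = -9650*1/34952 - 35442/25591 = -4825/17476 - 35442/25591 = -742860967/447228316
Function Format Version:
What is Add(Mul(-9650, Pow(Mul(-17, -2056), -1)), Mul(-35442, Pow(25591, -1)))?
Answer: Rational(-742860967, 447228316) ≈ -1.6610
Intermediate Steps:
Add(Mul(-9650, Pow(Mul(-17, -2056), -1)), Mul(-35442, Pow(25591, -1))) = Add(Mul(-9650, Pow(34952, -1)), Mul(-35442, Rational(1, 25591))) = Add(Mul(-9650, Rational(1, 34952)), Rational(-35442, 25591)) = Add(Rational(-4825, 17476), Rational(-35442, 25591)) = Rational(-742860967, 447228316)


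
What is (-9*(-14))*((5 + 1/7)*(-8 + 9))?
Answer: 648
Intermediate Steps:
(-9*(-14))*((5 + 1/7)*(-8 + 9)) = 126*((5 + 1/7)*1) = 126*((36/7)*1) = 126*(36/7) = 648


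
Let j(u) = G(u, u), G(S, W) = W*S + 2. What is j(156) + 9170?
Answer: 33508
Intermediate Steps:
G(S, W) = 2 + S*W (G(S, W) = S*W + 2 = 2 + S*W)
j(u) = 2 + u² (j(u) = 2 + u*u = 2 + u²)
j(156) + 9170 = (2 + 156²) + 9170 = (2 + 24336) + 9170 = 24338 + 9170 = 33508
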